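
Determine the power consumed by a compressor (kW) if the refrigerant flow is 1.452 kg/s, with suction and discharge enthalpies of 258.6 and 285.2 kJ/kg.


dh = 285.2 - 258.6 = 26.6 kJ/kg
W = m_dot * dh = 1.452 * 26.6 = 38.62 kW

38.62


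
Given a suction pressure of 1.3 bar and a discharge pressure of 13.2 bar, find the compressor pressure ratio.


PR = P_high / P_low
PR = 13.2 / 1.3
PR = 10.154

10.154


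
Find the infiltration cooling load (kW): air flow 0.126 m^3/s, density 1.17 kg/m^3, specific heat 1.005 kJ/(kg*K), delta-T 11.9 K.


Q = V_dot * rho * cp * dT
Q = 0.126 * 1.17 * 1.005 * 11.9
Q = 1.763 kW

1.763


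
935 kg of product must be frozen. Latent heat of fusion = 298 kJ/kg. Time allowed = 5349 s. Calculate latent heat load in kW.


Q_lat = m * h_fg / t
Q_lat = 935 * 298 / 5349
Q_lat = 52.09 kW

52.09


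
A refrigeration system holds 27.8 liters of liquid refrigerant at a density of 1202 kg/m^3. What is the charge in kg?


Charge = V * rho / 1000
Charge = 27.8 * 1202 / 1000
Charge = 33.42 kg

33.42


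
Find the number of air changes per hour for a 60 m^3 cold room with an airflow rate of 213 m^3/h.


ACH = flow / volume
ACH = 213 / 60
ACH = 3.55

3.55


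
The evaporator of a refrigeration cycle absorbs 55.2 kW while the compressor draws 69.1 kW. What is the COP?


COP = Q_evap / W
COP = 55.2 / 69.1
COP = 0.799

0.799


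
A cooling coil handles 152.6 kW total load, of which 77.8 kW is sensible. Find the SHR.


SHR = Q_sensible / Q_total
SHR = 77.8 / 152.6
SHR = 0.51

0.51


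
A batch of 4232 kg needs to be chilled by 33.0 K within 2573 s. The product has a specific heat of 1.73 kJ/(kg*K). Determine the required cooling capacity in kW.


Q = m * cp * dT / t
Q = 4232 * 1.73 * 33.0 / 2573
Q = 93.9 kW

93.9


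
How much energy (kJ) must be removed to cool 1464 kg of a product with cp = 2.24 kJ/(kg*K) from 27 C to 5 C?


dT = 27 - (5) = 22 K
Q = m * cp * dT = 1464 * 2.24 * 22
Q = 72146 kJ

72146


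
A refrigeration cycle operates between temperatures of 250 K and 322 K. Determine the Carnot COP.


dT = 322 - 250 = 72 K
COP_carnot = T_cold / dT = 250 / 72
COP_carnot = 3.472

3.472


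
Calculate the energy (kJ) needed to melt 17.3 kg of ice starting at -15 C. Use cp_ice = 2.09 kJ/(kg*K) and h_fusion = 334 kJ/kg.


Sensible heat = cp * dT = 2.09 * 15 = 31.35 kJ/kg
Total per kg = 31.35 + 334 = 365.35 kJ/kg
Q = m * total = 17.3 * 365.35
Q = 6320.6 kJ

6320.6


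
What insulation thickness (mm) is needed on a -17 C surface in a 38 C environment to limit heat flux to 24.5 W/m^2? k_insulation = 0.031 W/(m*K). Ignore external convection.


dT = 38 - (-17) = 55 K
thickness = k * dT / q_max * 1000
thickness = 0.031 * 55 / 24.5 * 1000
thickness = 69.6 mm

69.6


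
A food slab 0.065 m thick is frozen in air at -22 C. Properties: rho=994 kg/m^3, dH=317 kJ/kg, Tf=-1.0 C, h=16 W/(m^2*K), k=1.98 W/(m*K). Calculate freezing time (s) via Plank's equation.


dT = -1.0 - (-22) = 21.0 K
term1 = a/(2h) = 0.065/(2*16) = 0.00203125
term2 = a^2/(8k) = 0.065^2/(8*1.98) = 0.000266729798
t = rho*dH*1000/dT * (term1 + term2)
t = 994*317*1000/21.0 * (0.00203125 + 0.000266729798)
t = 34480 s

34480


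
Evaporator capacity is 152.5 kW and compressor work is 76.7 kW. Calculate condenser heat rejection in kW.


Q_cond = Q_evap + W
Q_cond = 152.5 + 76.7
Q_cond = 229.2 kW

229.2


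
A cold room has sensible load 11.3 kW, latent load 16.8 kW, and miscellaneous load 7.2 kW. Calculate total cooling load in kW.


Q_total = Q_s + Q_l + Q_misc
Q_total = 11.3 + 16.8 + 7.2
Q_total = 35.3 kW

35.3


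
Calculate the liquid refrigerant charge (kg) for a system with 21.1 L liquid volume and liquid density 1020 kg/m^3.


Charge = V * rho / 1000
Charge = 21.1 * 1020 / 1000
Charge = 21.52 kg

21.52


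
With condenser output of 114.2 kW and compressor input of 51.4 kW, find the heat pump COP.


COP_hp = Q_cond / W
COP_hp = 114.2 / 51.4
COP_hp = 2.222

2.222


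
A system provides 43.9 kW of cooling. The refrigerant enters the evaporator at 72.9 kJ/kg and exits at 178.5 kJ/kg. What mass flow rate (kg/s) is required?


dh = 178.5 - 72.9 = 105.6 kJ/kg
m_dot = Q / dh = 43.9 / 105.6 = 0.4157 kg/s

0.4157


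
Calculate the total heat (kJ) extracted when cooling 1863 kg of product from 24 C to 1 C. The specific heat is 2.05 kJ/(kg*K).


dT = 24 - (1) = 23 K
Q = m * cp * dT = 1863 * 2.05 * 23
Q = 87840 kJ

87840


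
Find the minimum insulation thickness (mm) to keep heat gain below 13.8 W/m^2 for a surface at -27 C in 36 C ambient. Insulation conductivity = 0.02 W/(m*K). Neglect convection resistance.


dT = 36 - (-27) = 63 K
thickness = k * dT / q_max * 1000
thickness = 0.02 * 63 / 13.8 * 1000
thickness = 91.3 mm

91.3


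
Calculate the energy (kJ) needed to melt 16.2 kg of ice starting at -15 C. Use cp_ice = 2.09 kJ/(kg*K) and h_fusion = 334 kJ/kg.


Sensible heat = cp * dT = 2.09 * 15 = 31.35 kJ/kg
Total per kg = 31.35 + 334 = 365.35 kJ/kg
Q = m * total = 16.2 * 365.35
Q = 5918.7 kJ

5918.7


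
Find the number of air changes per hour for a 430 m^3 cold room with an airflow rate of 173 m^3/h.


ACH = flow / volume
ACH = 173 / 430
ACH = 0.402

0.402


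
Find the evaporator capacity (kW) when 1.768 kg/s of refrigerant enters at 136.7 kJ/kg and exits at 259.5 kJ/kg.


dh = 259.5 - 136.7 = 122.8 kJ/kg
Q_evap = m_dot * dh = 1.768 * 122.8
Q_evap = 217.11 kW

217.11


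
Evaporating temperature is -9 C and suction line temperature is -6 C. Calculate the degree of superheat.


Superheat = T_suction - T_evap
Superheat = -6 - (-9)
Superheat = 3 K

3


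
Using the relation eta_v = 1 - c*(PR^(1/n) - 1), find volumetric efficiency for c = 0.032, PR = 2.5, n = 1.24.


PR^(1/n) = 2.5^(1/1.24) = 2.09372367
eta_v = 1 - 0.032 * (2.09372367 - 1)
eta_v = 0.965

0.965


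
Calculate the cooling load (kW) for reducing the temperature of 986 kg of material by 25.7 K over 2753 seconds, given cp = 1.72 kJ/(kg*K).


Q = m * cp * dT / t
Q = 986 * 1.72 * 25.7 / 2753
Q = 15.832 kW

15.832


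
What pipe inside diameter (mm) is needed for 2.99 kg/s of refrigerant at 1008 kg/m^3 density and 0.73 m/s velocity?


A = m_dot / (rho * v) = 2.99 / (1008 * 0.73) = 0.004063383344 m^2
d = sqrt(4*A/pi) * 1000
d = 71.9 mm

71.9


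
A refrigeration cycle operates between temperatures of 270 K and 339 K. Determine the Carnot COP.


dT = 339 - 270 = 69 K
COP_carnot = T_cold / dT = 270 / 69
COP_carnot = 3.913

3.913


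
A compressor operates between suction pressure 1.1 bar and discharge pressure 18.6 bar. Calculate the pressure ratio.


PR = P_high / P_low
PR = 18.6 / 1.1
PR = 16.909

16.909


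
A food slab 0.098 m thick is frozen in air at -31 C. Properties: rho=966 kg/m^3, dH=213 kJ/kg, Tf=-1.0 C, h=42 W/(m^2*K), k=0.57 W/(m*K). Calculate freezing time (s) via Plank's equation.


dT = -1.0 - (-31) = 30.0 K
term1 = a/(2h) = 0.098/(2*42) = 0.001166666667
term2 = a^2/(8k) = 0.098^2/(8*0.57) = 0.002106140351
t = rho*dH*1000/dT * (term1 + term2)
t = 966*213*1000/30.0 * (0.001166666667 + 0.002106140351)
t = 22447 s

22447


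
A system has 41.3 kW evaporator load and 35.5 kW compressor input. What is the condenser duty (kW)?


Q_cond = Q_evap + W
Q_cond = 41.3 + 35.5
Q_cond = 76.8 kW

76.8


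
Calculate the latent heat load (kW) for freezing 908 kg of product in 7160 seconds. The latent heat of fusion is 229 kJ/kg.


Q_lat = m * h_fg / t
Q_lat = 908 * 229 / 7160
Q_lat = 29.04 kW

29.04


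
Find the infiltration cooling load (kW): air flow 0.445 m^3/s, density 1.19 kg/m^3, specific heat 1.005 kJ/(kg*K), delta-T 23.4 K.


Q = V_dot * rho * cp * dT
Q = 0.445 * 1.19 * 1.005 * 23.4
Q = 12.453 kW

12.453


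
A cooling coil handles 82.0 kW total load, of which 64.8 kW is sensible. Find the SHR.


SHR = Q_sensible / Q_total
SHR = 64.8 / 82.0
SHR = 0.79

0.79


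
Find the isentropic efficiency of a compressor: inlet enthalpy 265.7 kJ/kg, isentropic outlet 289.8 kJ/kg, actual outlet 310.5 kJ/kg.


dh_ideal = 289.8 - 265.7 = 24.1 kJ/kg
dh_actual = 310.5 - 265.7 = 44.8 kJ/kg
eta_s = dh_ideal / dh_actual = 24.1 / 44.8
eta_s = 0.5379

0.5379


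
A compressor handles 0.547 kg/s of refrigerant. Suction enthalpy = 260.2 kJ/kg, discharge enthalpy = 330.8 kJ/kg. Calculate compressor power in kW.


dh = 330.8 - 260.2 = 70.6 kJ/kg
W = m_dot * dh = 0.547 * 70.6 = 38.62 kW

38.62


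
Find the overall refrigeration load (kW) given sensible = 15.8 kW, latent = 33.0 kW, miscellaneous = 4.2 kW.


Q_total = Q_s + Q_l + Q_misc
Q_total = 15.8 + 33.0 + 4.2
Q_total = 53.0 kW

53.0


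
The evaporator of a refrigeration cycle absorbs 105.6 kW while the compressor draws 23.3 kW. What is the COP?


COP = Q_evap / W
COP = 105.6 / 23.3
COP = 4.532

4.532


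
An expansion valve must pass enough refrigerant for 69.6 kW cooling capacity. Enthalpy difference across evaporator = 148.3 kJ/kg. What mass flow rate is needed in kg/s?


m_dot = Q / dh
m_dot = 69.6 / 148.3
m_dot = 0.4693 kg/s

0.4693


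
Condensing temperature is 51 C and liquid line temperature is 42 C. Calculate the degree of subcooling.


Subcooling = T_cond - T_liquid
Subcooling = 51 - 42
Subcooling = 9 K

9


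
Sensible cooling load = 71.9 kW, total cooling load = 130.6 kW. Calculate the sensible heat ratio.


SHR = Q_sensible / Q_total
SHR = 71.9 / 130.6
SHR = 0.551

0.551


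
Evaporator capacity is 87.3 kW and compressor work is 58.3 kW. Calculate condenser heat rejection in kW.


Q_cond = Q_evap + W
Q_cond = 87.3 + 58.3
Q_cond = 145.6 kW

145.6


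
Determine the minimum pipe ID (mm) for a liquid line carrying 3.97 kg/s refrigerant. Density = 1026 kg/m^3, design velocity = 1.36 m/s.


A = m_dot / (rho * v) = 3.97 / (1026 * 1.36) = 0.002845143906 m^2
d = sqrt(4*A/pi) * 1000
d = 60.2 mm

60.2


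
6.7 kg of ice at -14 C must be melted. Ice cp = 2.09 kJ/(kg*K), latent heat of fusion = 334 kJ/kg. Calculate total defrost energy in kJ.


Sensible heat = cp * dT = 2.09 * 14 = 29.26 kJ/kg
Total per kg = 29.26 + 334 = 363.26 kJ/kg
Q = m * total = 6.7 * 363.26
Q = 2433.8 kJ

2433.8


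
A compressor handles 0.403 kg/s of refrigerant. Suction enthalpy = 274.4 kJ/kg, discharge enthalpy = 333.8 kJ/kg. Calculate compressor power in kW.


dh = 333.8 - 274.4 = 59.4 kJ/kg
W = m_dot * dh = 0.403 * 59.4 = 23.94 kW

23.94


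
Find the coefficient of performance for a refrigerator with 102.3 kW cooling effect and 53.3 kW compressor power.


COP = Q_evap / W
COP = 102.3 / 53.3
COP = 1.919

1.919


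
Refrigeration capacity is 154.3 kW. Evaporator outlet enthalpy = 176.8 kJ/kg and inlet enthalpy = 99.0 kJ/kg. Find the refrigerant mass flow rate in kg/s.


dh = 176.8 - 99.0 = 77.8 kJ/kg
m_dot = Q / dh = 154.3 / 77.8 = 1.9833 kg/s

1.9833


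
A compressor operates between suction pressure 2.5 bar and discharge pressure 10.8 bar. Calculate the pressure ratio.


PR = P_high / P_low
PR = 10.8 / 2.5
PR = 4.32

4.32


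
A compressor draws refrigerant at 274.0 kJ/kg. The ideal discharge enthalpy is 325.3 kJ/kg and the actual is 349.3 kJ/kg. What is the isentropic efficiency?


dh_ideal = 325.3 - 274.0 = 51.3 kJ/kg
dh_actual = 349.3 - 274.0 = 75.3 kJ/kg
eta_s = dh_ideal / dh_actual = 51.3 / 75.3
eta_s = 0.6813

0.6813


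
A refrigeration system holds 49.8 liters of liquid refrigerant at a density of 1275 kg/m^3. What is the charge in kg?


Charge = V * rho / 1000
Charge = 49.8 * 1275 / 1000
Charge = 63.5 kg

63.5


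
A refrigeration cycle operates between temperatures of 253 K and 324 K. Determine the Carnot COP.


dT = 324 - 253 = 71 K
COP_carnot = T_cold / dT = 253 / 71
COP_carnot = 3.563

3.563


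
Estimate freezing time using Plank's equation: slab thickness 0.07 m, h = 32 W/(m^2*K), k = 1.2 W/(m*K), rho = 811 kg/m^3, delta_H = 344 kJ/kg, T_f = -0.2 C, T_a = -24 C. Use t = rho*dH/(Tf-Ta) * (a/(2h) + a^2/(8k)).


dT = -0.2 - (-24) = 23.8 K
term1 = a/(2h) = 0.07/(2*32) = 0.00109375
term2 = a^2/(8k) = 0.07^2/(8*1.2) = 0.0005104166667
t = rho*dH*1000/dT * (term1 + term2)
t = 811*344*1000/23.8 * (0.00109375 + 0.0005104166667)
t = 18804 s

18804


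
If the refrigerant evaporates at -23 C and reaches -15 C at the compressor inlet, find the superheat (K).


Superheat = T_suction - T_evap
Superheat = -15 - (-23)
Superheat = 8 K

8


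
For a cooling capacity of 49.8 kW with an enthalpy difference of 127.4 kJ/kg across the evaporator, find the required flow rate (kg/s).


m_dot = Q / dh
m_dot = 49.8 / 127.4
m_dot = 0.3909 kg/s

0.3909


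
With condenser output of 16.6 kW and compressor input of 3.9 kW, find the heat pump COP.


COP_hp = Q_cond / W
COP_hp = 16.6 / 3.9
COP_hp = 4.256

4.256


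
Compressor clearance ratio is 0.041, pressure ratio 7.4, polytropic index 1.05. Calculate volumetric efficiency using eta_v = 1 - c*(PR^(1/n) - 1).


PR^(1/n) = 7.4^(1/1.05) = 6.72728355
eta_v = 1 - 0.041 * (6.72728355 - 1)
eta_v = 0.7652

0.7652


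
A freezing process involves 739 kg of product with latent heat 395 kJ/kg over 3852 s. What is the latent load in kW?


Q_lat = m * h_fg / t
Q_lat = 739 * 395 / 3852
Q_lat = 75.78 kW

75.78


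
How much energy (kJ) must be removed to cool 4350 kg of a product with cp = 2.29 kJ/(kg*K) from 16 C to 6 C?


dT = 16 - (6) = 10 K
Q = m * cp * dT = 4350 * 2.29 * 10
Q = 99615 kJ

99615


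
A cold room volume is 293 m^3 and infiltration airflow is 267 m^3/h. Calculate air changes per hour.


ACH = flow / volume
ACH = 267 / 293
ACH = 0.911

0.911


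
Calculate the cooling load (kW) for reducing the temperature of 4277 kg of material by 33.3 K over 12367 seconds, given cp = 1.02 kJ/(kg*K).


Q = m * cp * dT / t
Q = 4277 * 1.02 * 33.3 / 12367
Q = 11.747 kW

11.747


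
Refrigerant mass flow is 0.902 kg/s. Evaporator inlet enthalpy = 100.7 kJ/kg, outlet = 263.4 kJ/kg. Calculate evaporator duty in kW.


dh = 263.4 - 100.7 = 162.7 kJ/kg
Q_evap = m_dot * dh = 0.902 * 162.7
Q_evap = 146.76 kW

146.76


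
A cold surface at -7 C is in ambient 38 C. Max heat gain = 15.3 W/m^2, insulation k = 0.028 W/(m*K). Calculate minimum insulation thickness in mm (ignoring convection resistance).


dT = 38 - (-7) = 45 K
thickness = k * dT / q_max * 1000
thickness = 0.028 * 45 / 15.3 * 1000
thickness = 82.4 mm

82.4


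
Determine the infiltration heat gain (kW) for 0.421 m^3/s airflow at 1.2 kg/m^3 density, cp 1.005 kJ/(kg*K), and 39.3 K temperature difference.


Q = V_dot * rho * cp * dT
Q = 0.421 * 1.2 * 1.005 * 39.3
Q = 19.954 kW

19.954


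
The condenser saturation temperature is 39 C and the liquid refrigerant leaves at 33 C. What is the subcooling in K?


Subcooling = T_cond - T_liquid
Subcooling = 39 - 33
Subcooling = 6 K

6


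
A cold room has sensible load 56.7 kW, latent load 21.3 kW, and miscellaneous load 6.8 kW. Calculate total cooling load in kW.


Q_total = Q_s + Q_l + Q_misc
Q_total = 56.7 + 21.3 + 6.8
Q_total = 84.8 kW

84.8


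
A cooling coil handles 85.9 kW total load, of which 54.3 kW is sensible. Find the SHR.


SHR = Q_sensible / Q_total
SHR = 54.3 / 85.9
SHR = 0.632

0.632


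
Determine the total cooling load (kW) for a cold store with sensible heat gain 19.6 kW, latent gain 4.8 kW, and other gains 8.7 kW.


Q_total = Q_s + Q_l + Q_misc
Q_total = 19.6 + 4.8 + 8.7
Q_total = 33.1 kW

33.1


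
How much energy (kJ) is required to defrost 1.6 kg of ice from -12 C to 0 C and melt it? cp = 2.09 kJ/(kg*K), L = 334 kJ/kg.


Sensible heat = cp * dT = 2.09 * 12 = 25.08 kJ/kg
Total per kg = 25.08 + 334 = 359.08 kJ/kg
Q = m * total = 1.6 * 359.08
Q = 574.5 kJ

574.5


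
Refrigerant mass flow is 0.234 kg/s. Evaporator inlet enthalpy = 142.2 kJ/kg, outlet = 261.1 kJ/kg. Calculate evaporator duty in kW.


dh = 261.1 - 142.2 = 118.9 kJ/kg
Q_evap = m_dot * dh = 0.234 * 118.9
Q_evap = 27.82 kW

27.82


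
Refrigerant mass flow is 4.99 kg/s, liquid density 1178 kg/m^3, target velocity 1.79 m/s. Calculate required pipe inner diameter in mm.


A = m_dot / (rho * v) = 4.99 / (1178 * 1.79) = 0.002366476653 m^2
d = sqrt(4*A/pi) * 1000
d = 54.9 mm

54.9


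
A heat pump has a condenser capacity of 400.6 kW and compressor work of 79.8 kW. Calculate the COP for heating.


COP_hp = Q_cond / W
COP_hp = 400.6 / 79.8
COP_hp = 5.02

5.02


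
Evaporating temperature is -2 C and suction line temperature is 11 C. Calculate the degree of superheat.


Superheat = T_suction - T_evap
Superheat = 11 - (-2)
Superheat = 13 K

13


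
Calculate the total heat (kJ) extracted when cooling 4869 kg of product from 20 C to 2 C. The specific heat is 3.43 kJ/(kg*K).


dT = 20 - (2) = 18 K
Q = m * cp * dT = 4869 * 3.43 * 18
Q = 300612 kJ

300612


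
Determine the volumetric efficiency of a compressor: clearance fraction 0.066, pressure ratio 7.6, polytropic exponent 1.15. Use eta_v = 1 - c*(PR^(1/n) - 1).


PR^(1/n) = 7.6^(1/1.15) = 5.83344171
eta_v = 1 - 0.066 * (5.83344171 - 1)
eta_v = 0.681

0.681


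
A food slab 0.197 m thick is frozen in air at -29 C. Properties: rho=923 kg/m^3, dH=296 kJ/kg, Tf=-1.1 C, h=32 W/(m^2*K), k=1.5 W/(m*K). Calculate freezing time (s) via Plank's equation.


dT = -1.1 - (-29) = 27.9 K
term1 = a/(2h) = 0.197/(2*32) = 0.003078125
term2 = a^2/(8k) = 0.197^2/(8*1.5) = 0.003234083333
t = rho*dH*1000/dT * (term1 + term2)
t = 923*296*1000/27.9 * (0.003078125 + 0.003234083333)
t = 61812 s

61812


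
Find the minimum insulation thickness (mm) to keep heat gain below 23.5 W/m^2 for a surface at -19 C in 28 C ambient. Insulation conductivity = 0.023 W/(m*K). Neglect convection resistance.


dT = 28 - (-19) = 47 K
thickness = k * dT / q_max * 1000
thickness = 0.023 * 47 / 23.5 * 1000
thickness = 46.0 mm

46.0


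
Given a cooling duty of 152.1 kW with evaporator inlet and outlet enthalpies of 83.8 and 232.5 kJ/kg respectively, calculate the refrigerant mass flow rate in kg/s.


dh = 232.5 - 83.8 = 148.7 kJ/kg
m_dot = Q / dh = 152.1 / 148.7 = 1.0229 kg/s

1.0229


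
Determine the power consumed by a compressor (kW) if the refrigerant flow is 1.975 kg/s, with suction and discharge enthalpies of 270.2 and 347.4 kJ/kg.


dh = 347.4 - 270.2 = 77.2 kJ/kg
W = m_dot * dh = 1.975 * 77.2 = 152.47 kW

152.47


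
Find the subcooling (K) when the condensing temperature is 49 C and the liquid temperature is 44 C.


Subcooling = T_cond - T_liquid
Subcooling = 49 - 44
Subcooling = 5 K

5


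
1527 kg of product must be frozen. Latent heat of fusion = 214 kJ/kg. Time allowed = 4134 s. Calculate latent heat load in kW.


Q_lat = m * h_fg / t
Q_lat = 1527 * 214 / 4134
Q_lat = 79.05 kW

79.05


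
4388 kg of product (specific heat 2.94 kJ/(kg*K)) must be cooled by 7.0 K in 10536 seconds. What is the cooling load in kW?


Q = m * cp * dT / t
Q = 4388 * 2.94 * 7.0 / 10536
Q = 8.571 kW

8.571


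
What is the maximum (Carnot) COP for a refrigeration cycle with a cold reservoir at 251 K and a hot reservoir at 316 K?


dT = 316 - 251 = 65 K
COP_carnot = T_cold / dT = 251 / 65
COP_carnot = 3.862

3.862


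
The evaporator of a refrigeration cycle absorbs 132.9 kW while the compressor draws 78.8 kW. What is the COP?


COP = Q_evap / W
COP = 132.9 / 78.8
COP = 1.687

1.687


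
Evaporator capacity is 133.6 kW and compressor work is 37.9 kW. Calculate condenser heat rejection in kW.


Q_cond = Q_evap + W
Q_cond = 133.6 + 37.9
Q_cond = 171.5 kW

171.5


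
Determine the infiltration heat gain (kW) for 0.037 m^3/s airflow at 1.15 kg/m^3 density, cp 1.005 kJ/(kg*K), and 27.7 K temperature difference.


Q = V_dot * rho * cp * dT
Q = 0.037 * 1.15 * 1.005 * 27.7
Q = 1.185 kW

1.185


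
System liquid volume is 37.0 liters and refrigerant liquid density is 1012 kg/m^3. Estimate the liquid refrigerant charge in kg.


Charge = V * rho / 1000
Charge = 37.0 * 1012 / 1000
Charge = 37.44 kg

37.44


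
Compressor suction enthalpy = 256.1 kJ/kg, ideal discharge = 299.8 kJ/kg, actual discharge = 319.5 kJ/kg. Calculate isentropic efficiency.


dh_ideal = 299.8 - 256.1 = 43.7 kJ/kg
dh_actual = 319.5 - 256.1 = 63.4 kJ/kg
eta_s = dh_ideal / dh_actual = 43.7 / 63.4
eta_s = 0.6893

0.6893


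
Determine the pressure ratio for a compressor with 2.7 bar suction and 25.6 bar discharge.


PR = P_high / P_low
PR = 25.6 / 2.7
PR = 9.481

9.481


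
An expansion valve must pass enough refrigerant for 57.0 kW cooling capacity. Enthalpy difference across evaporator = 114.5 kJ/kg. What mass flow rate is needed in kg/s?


m_dot = Q / dh
m_dot = 57.0 / 114.5
m_dot = 0.4978 kg/s

0.4978


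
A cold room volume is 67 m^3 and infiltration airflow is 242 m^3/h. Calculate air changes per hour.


ACH = flow / volume
ACH = 242 / 67
ACH = 3.612

3.612


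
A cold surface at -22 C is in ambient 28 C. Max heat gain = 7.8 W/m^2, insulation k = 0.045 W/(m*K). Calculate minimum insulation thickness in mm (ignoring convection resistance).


dT = 28 - (-22) = 50 K
thickness = k * dT / q_max * 1000
thickness = 0.045 * 50 / 7.8 * 1000
thickness = 288.5 mm

288.5


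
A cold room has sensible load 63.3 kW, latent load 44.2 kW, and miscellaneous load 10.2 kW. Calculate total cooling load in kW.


Q_total = Q_s + Q_l + Q_misc
Q_total = 63.3 + 44.2 + 10.2
Q_total = 117.7 kW

117.7


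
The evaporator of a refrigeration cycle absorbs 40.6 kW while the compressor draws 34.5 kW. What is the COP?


COP = Q_evap / W
COP = 40.6 / 34.5
COP = 1.177

1.177


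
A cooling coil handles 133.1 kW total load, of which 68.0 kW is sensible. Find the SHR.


SHR = Q_sensible / Q_total
SHR = 68.0 / 133.1
SHR = 0.511

0.511


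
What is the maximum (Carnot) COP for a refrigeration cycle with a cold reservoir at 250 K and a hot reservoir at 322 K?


dT = 322 - 250 = 72 K
COP_carnot = T_cold / dT = 250 / 72
COP_carnot = 3.472

3.472


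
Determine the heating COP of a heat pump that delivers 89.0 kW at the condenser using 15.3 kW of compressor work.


COP_hp = Q_cond / W
COP_hp = 89.0 / 15.3
COP_hp = 5.817

5.817


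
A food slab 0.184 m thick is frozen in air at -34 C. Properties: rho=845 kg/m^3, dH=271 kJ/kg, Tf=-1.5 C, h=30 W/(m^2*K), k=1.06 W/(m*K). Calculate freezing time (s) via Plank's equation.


dT = -1.5 - (-34) = 32.5 K
term1 = a/(2h) = 0.184/(2*30) = 0.003066666667
term2 = a^2/(8k) = 0.184^2/(8*1.06) = 0.00399245283
t = rho*dH*1000/dT * (term1 + term2)
t = 845*271*1000/32.5 * (0.003066666667 + 0.00399245283)
t = 49739 s

49739


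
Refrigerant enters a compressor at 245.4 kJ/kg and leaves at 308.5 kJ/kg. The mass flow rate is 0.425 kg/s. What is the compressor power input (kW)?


dh = 308.5 - 245.4 = 63.1 kJ/kg
W = m_dot * dh = 0.425 * 63.1 = 26.82 kW

26.82


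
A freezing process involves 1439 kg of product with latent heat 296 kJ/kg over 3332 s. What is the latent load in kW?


Q_lat = m * h_fg / t
Q_lat = 1439 * 296 / 3332
Q_lat = 127.83 kW

127.83


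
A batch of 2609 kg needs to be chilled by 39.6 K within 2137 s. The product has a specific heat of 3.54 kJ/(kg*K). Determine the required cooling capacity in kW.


Q = m * cp * dT / t
Q = 2609 * 3.54 * 39.6 / 2137
Q = 171.146 kW

171.146


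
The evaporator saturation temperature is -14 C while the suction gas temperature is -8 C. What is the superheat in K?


Superheat = T_suction - T_evap
Superheat = -8 - (-14)
Superheat = 6 K

6


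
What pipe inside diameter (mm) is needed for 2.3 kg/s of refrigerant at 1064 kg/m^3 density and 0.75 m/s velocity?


A = m_dot / (rho * v) = 2.3 / (1064 * 0.75) = 0.002882205514 m^2
d = sqrt(4*A/pi) * 1000
d = 60.6 mm

60.6


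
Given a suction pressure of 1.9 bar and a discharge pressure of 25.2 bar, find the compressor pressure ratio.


PR = P_high / P_low
PR = 25.2 / 1.9
PR = 13.263

13.263


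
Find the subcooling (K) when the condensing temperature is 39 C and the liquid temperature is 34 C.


Subcooling = T_cond - T_liquid
Subcooling = 39 - 34
Subcooling = 5 K

5


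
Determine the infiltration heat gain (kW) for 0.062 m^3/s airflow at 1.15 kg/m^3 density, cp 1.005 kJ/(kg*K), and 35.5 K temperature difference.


Q = V_dot * rho * cp * dT
Q = 0.062 * 1.15 * 1.005 * 35.5
Q = 2.544 kW

2.544


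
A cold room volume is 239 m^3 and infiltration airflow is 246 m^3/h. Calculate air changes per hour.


ACH = flow / volume
ACH = 246 / 239
ACH = 1.029

1.029


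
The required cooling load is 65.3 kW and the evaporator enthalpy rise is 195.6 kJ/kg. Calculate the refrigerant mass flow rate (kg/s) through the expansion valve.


m_dot = Q / dh
m_dot = 65.3 / 195.6
m_dot = 0.3338 kg/s

0.3338


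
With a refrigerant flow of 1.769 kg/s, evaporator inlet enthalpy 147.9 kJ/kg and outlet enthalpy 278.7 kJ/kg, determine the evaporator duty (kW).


dh = 278.7 - 147.9 = 130.8 kJ/kg
Q_evap = m_dot * dh = 1.769 * 130.8
Q_evap = 231.39 kW

231.39


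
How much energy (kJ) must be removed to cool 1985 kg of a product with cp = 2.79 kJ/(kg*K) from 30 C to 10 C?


dT = 30 - (10) = 20 K
Q = m * cp * dT = 1985 * 2.79 * 20
Q = 110763 kJ

110763


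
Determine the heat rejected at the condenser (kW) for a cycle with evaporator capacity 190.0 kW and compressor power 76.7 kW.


Q_cond = Q_evap + W
Q_cond = 190.0 + 76.7
Q_cond = 266.7 kW

266.7


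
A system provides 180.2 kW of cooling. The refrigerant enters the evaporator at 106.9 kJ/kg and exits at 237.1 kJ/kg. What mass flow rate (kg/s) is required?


dh = 237.1 - 106.9 = 130.2 kJ/kg
m_dot = Q / dh = 180.2 / 130.2 = 1.384 kg/s

1.384


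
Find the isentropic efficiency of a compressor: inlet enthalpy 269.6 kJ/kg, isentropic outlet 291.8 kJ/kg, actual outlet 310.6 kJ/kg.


dh_ideal = 291.8 - 269.6 = 22.2 kJ/kg
dh_actual = 310.6 - 269.6 = 41.0 kJ/kg
eta_s = dh_ideal / dh_actual = 22.2 / 41.0
eta_s = 0.5415

0.5415


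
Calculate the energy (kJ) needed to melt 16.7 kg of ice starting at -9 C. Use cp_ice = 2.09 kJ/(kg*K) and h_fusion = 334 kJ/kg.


Sensible heat = cp * dT = 2.09 * 9 = 18.81 kJ/kg
Total per kg = 18.81 + 334 = 352.81 kJ/kg
Q = m * total = 16.7 * 352.81
Q = 5891.9 kJ

5891.9


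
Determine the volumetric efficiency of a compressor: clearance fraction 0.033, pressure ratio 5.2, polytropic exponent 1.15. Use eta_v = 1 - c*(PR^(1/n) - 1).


PR^(1/n) = 5.2^(1/1.15) = 4.19383754
eta_v = 1 - 0.033 * (4.19383754 - 1)
eta_v = 0.8946

0.8946


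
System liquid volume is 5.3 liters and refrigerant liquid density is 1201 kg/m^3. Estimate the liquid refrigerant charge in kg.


Charge = V * rho / 1000
Charge = 5.3 * 1201 / 1000
Charge = 6.37 kg

6.37


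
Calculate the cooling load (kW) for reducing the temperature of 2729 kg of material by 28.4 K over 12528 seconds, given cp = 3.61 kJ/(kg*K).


Q = m * cp * dT / t
Q = 2729 * 3.61 * 28.4 / 12528
Q = 22.333 kW

22.333


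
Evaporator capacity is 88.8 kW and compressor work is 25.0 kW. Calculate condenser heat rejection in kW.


Q_cond = Q_evap + W
Q_cond = 88.8 + 25.0
Q_cond = 113.8 kW

113.8


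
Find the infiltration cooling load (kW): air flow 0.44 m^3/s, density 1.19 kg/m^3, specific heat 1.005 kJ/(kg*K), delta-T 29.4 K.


Q = V_dot * rho * cp * dT
Q = 0.44 * 1.19 * 1.005 * 29.4
Q = 15.471 kW

15.471


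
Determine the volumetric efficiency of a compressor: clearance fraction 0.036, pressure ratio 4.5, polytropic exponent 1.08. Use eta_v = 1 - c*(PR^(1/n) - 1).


PR^(1/n) = 4.5^(1/1.08) = 4.0255609
eta_v = 1 - 0.036 * (4.0255609 - 1)
eta_v = 0.8911

0.8911


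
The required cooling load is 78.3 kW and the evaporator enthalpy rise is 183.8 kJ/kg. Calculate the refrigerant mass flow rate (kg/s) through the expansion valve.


m_dot = Q / dh
m_dot = 78.3 / 183.8
m_dot = 0.426 kg/s

0.426


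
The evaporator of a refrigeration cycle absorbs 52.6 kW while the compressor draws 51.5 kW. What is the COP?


COP = Q_evap / W
COP = 52.6 / 51.5
COP = 1.021

1.021


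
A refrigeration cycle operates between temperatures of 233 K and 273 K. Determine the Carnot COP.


dT = 273 - 233 = 40 K
COP_carnot = T_cold / dT = 233 / 40
COP_carnot = 5.825

5.825


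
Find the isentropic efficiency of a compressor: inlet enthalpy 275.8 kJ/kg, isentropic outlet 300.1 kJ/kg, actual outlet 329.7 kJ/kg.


dh_ideal = 300.1 - 275.8 = 24.3 kJ/kg
dh_actual = 329.7 - 275.8 = 53.9 kJ/kg
eta_s = dh_ideal / dh_actual = 24.3 / 53.9
eta_s = 0.4508

0.4508


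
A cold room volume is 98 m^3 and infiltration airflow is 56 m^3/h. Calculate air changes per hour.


ACH = flow / volume
ACH = 56 / 98
ACH = 0.571

0.571


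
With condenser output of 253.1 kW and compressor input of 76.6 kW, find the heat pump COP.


COP_hp = Q_cond / W
COP_hp = 253.1 / 76.6
COP_hp = 3.304

3.304


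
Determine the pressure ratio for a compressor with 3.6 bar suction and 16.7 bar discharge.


PR = P_high / P_low
PR = 16.7 / 3.6
PR = 4.639

4.639


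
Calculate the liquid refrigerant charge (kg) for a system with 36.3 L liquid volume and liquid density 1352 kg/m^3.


Charge = V * rho / 1000
Charge = 36.3 * 1352 / 1000
Charge = 49.08 kg

49.08


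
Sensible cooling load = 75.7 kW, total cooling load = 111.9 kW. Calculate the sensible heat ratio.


SHR = Q_sensible / Q_total
SHR = 75.7 / 111.9
SHR = 0.676

0.676


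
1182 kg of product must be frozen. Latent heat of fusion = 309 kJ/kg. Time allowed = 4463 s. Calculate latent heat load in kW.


Q_lat = m * h_fg / t
Q_lat = 1182 * 309 / 4463
Q_lat = 81.84 kW

81.84


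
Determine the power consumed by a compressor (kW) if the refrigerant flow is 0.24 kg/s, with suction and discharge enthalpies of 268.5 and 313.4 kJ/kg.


dh = 313.4 - 268.5 = 44.9 kJ/kg
W = m_dot * dh = 0.24 * 44.9 = 10.78 kW

10.78


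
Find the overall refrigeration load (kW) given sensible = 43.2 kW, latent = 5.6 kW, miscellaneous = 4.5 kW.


Q_total = Q_s + Q_l + Q_misc
Q_total = 43.2 + 5.6 + 4.5
Q_total = 53.3 kW

53.3


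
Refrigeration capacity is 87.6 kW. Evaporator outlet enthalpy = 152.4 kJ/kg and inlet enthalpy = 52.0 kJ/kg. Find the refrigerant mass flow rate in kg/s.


dh = 152.4 - 52.0 = 100.4 kJ/kg
m_dot = Q / dh = 87.6 / 100.4 = 0.8725 kg/s

0.8725


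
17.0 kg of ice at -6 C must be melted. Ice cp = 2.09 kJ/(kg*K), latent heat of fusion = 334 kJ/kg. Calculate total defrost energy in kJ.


Sensible heat = cp * dT = 2.09 * 6 = 12.54 kJ/kg
Total per kg = 12.54 + 334 = 346.54 kJ/kg
Q = m * total = 17.0 * 346.54
Q = 5891.2 kJ

5891.2


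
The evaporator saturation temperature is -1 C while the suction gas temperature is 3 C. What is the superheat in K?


Superheat = T_suction - T_evap
Superheat = 3 - (-1)
Superheat = 4 K

4


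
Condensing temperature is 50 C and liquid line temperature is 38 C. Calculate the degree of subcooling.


Subcooling = T_cond - T_liquid
Subcooling = 50 - 38
Subcooling = 12 K

12


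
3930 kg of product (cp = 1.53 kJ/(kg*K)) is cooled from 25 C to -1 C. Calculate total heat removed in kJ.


dT = 25 - (-1) = 26 K
Q = m * cp * dT = 3930 * 1.53 * 26
Q = 156335 kJ

156335


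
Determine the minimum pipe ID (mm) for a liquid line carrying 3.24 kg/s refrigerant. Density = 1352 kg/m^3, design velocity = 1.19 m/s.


A = m_dot / (rho * v) = 3.24 / (1352 * 1.19) = 0.002013823281 m^2
d = sqrt(4*A/pi) * 1000
d = 50.6 mm

50.6


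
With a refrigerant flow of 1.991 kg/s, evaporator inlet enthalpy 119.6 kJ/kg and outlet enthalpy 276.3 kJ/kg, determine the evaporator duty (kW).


dh = 276.3 - 119.6 = 156.7 kJ/kg
Q_evap = m_dot * dh = 1.991 * 156.7
Q_evap = 311.99 kW

311.99


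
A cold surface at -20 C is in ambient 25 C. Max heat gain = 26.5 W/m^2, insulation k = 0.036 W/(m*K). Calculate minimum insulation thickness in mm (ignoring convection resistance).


dT = 25 - (-20) = 45 K
thickness = k * dT / q_max * 1000
thickness = 0.036 * 45 / 26.5 * 1000
thickness = 61.1 mm

61.1


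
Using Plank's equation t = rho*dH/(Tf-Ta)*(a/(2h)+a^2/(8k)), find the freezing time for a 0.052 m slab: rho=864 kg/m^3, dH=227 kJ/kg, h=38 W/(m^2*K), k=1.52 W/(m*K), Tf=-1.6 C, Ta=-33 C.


dT = -1.6 - (-33) = 31.4 K
term1 = a/(2h) = 0.052/(2*38) = 0.0006842105263
term2 = a^2/(8k) = 0.052^2/(8*1.52) = 0.0002223684211
t = rho*dH*1000/dT * (term1 + term2)
t = 864*227*1000/31.4 * (0.0006842105263 + 0.0002223684211)
t = 5663 s

5663


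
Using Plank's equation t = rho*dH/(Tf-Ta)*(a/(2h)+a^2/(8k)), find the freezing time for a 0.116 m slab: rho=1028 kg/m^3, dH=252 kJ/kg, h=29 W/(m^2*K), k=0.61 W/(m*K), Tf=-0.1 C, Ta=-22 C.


dT = -0.1 - (-22) = 21.9 K
term1 = a/(2h) = 0.116/(2*29) = 0.002
term2 = a^2/(8k) = 0.116^2/(8*0.61) = 0.002757377049
t = rho*dH*1000/dT * (term1 + term2)
t = 1028*252*1000/21.9 * (0.002 + 0.002757377049)
t = 56275 s

56275


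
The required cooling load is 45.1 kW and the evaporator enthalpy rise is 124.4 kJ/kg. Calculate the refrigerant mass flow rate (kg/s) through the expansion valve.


m_dot = Q / dh
m_dot = 45.1 / 124.4
m_dot = 0.3625 kg/s

0.3625


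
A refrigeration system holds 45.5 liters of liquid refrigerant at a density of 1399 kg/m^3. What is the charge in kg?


Charge = V * rho / 1000
Charge = 45.5 * 1399 / 1000
Charge = 63.65 kg

63.65


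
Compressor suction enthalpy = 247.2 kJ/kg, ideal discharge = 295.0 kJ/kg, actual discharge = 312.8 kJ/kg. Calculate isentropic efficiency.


dh_ideal = 295.0 - 247.2 = 47.8 kJ/kg
dh_actual = 312.8 - 247.2 = 65.6 kJ/kg
eta_s = dh_ideal / dh_actual = 47.8 / 65.6
eta_s = 0.7287

0.7287


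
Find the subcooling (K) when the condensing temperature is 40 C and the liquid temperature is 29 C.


Subcooling = T_cond - T_liquid
Subcooling = 40 - 29
Subcooling = 11 K

11


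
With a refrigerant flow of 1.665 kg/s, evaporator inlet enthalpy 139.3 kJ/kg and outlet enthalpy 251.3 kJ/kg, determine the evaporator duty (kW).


dh = 251.3 - 139.3 = 112.0 kJ/kg
Q_evap = m_dot * dh = 1.665 * 112.0
Q_evap = 186.48 kW

186.48


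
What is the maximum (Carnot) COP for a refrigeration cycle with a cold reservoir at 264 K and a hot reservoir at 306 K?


dT = 306 - 264 = 42 K
COP_carnot = T_cold / dT = 264 / 42
COP_carnot = 6.286

6.286


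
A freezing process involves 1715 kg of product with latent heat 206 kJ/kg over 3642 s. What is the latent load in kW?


Q_lat = m * h_fg / t
Q_lat = 1715 * 206 / 3642
Q_lat = 97.0 kW

97.0


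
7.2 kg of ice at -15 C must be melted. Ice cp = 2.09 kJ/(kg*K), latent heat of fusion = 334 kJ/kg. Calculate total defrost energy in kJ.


Sensible heat = cp * dT = 2.09 * 15 = 31.35 kJ/kg
Total per kg = 31.35 + 334 = 365.35 kJ/kg
Q = m * total = 7.2 * 365.35
Q = 2630.5 kJ

2630.5


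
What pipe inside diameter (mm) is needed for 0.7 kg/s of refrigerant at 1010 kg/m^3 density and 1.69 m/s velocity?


A = m_dot / (rho * v) = 0.7 / (1010 * 1.69) = 0.0004101001816 m^2
d = sqrt(4*A/pi) * 1000
d = 22.9 mm

22.9


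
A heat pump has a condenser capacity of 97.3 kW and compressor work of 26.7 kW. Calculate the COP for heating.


COP_hp = Q_cond / W
COP_hp = 97.3 / 26.7
COP_hp = 3.644

3.644


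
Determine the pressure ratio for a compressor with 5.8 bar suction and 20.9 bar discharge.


PR = P_high / P_low
PR = 20.9 / 5.8
PR = 3.603

3.603


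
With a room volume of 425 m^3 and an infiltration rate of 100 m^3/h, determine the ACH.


ACH = flow / volume
ACH = 100 / 425
ACH = 0.235

0.235


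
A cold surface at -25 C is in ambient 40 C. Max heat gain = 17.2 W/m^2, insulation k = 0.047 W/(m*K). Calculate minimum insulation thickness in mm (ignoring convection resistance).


dT = 40 - (-25) = 65 K
thickness = k * dT / q_max * 1000
thickness = 0.047 * 65 / 17.2 * 1000
thickness = 177.6 mm

177.6


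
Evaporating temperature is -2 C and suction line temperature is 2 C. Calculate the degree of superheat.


Superheat = T_suction - T_evap
Superheat = 2 - (-2)
Superheat = 4 K

4


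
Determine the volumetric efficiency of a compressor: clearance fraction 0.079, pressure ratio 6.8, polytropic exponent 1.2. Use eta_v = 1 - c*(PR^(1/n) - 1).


PR^(1/n) = 6.8^(1/1.2) = 4.9403467
eta_v = 1 - 0.079 * (4.9403467 - 1)
eta_v = 0.6887

0.6887


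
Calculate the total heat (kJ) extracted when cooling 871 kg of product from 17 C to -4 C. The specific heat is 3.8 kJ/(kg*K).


dT = 17 - (-4) = 21 K
Q = m * cp * dT = 871 * 3.8 * 21
Q = 69506 kJ

69506


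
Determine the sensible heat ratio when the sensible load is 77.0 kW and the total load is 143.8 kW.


SHR = Q_sensible / Q_total
SHR = 77.0 / 143.8
SHR = 0.535

0.535


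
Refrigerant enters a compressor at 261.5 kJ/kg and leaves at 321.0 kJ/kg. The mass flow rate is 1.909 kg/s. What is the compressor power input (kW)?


dh = 321.0 - 261.5 = 59.5 kJ/kg
W = m_dot * dh = 1.909 * 59.5 = 113.59 kW

113.59


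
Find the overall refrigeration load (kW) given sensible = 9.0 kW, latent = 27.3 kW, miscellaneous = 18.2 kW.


Q_total = Q_s + Q_l + Q_misc
Q_total = 9.0 + 27.3 + 18.2
Q_total = 54.5 kW

54.5


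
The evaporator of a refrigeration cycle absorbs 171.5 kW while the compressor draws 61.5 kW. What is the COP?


COP = Q_evap / W
COP = 171.5 / 61.5
COP = 2.789

2.789


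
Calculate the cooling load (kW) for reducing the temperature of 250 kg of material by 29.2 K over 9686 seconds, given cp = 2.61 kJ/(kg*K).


Q = m * cp * dT / t
Q = 250 * 2.61 * 29.2 / 9686
Q = 1.967 kW

1.967


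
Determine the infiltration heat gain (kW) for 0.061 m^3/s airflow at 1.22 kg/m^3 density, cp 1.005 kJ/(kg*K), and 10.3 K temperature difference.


Q = V_dot * rho * cp * dT
Q = 0.061 * 1.22 * 1.005 * 10.3
Q = 0.77 kW

0.77


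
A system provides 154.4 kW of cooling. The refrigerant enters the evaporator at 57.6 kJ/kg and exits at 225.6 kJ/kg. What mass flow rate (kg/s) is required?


dh = 225.6 - 57.6 = 168.0 kJ/kg
m_dot = Q / dh = 154.4 / 168.0 = 0.919 kg/s

0.919


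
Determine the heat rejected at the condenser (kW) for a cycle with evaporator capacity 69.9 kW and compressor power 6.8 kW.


Q_cond = Q_evap + W
Q_cond = 69.9 + 6.8
Q_cond = 76.7 kW

76.7


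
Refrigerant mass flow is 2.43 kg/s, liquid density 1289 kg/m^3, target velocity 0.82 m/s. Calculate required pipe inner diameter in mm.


A = m_dot / (rho * v) = 2.43 / (1289 * 0.82) = 0.002299002819 m^2
d = sqrt(4*A/pi) * 1000
d = 54.1 mm

54.1


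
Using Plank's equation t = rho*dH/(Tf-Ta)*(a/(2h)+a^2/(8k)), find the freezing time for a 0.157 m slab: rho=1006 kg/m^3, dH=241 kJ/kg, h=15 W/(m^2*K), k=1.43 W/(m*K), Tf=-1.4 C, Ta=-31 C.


dT = -1.4 - (-31) = 29.6 K
term1 = a/(2h) = 0.157/(2*15) = 0.005233333333
term2 = a^2/(8k) = 0.157^2/(8*1.43) = 0.002154632867
t = rho*dH*1000/dT * (term1 + term2)
t = 1006*241*1000/29.6 * (0.005233333333 + 0.002154632867)
t = 60513 s

60513


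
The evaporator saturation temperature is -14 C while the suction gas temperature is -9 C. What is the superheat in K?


Superheat = T_suction - T_evap
Superheat = -9 - (-14)
Superheat = 5 K

5


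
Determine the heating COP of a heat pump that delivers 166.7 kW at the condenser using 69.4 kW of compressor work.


COP_hp = Q_cond / W
COP_hp = 166.7 / 69.4
COP_hp = 2.402

2.402


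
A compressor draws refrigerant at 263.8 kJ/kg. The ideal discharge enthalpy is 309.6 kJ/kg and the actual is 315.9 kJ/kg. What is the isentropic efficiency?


dh_ideal = 309.6 - 263.8 = 45.8 kJ/kg
dh_actual = 315.9 - 263.8 = 52.1 kJ/kg
eta_s = dh_ideal / dh_actual = 45.8 / 52.1
eta_s = 0.8791

0.8791


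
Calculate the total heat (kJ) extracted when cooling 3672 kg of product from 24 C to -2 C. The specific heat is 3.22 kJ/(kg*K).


dT = 24 - (-2) = 26 K
Q = m * cp * dT = 3672 * 3.22 * 26
Q = 307420 kJ

307420
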